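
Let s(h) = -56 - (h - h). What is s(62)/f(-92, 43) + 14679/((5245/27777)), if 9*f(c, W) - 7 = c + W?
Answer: 407801523/5245 ≈ 77751.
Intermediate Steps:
f(c, W) = 7/9 + W/9 + c/9 (f(c, W) = 7/9 + (c + W)/9 = 7/9 + (W + c)/9 = 7/9 + (W/9 + c/9) = 7/9 + W/9 + c/9)
s(h) = -56 (s(h) = -56 - 1*0 = -56 + 0 = -56)
s(62)/f(-92, 43) + 14679/((5245/27777)) = -56/(7/9 + (1/9)*43 + (1/9)*(-92)) + 14679/((5245/27777)) = -56/(7/9 + 43/9 - 92/9) + 14679/((5245*(1/27777))) = -56/(-14/3) + 14679/(5245/27777) = -56*(-3/14) + 14679*(27777/5245) = 12 + 407738583/5245 = 407801523/5245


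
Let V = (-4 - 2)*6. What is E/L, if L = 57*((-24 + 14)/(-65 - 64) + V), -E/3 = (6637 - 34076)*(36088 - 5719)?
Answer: -107495053839/88046 ≈ -1.2209e+6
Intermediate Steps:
E = 2499884973 (E = -3*(6637 - 34076)*(36088 - 5719) = -(-82317)*30369 = -3*(-833294991) = 2499884973)
V = -36 (V = -6*6 = -36)
L = -88046/43 (L = 57*((-24 + 14)/(-65 - 64) - 36) = 57*(-10/(-129) - 36) = 57*(-10*(-1/129) - 36) = 57*(10/129 - 36) = 57*(-4634/129) = -88046/43 ≈ -2047.6)
E/L = 2499884973/(-88046/43) = 2499884973*(-43/88046) = -107495053839/88046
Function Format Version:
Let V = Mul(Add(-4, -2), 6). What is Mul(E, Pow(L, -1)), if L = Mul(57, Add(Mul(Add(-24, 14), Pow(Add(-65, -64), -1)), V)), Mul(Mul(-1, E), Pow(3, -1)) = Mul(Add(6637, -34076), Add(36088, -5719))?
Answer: Rational(-107495053839, 88046) ≈ -1.2209e+6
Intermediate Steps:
E = 2499884973 (E = Mul(-3, Mul(Add(6637, -34076), Add(36088, -5719))) = Mul(-3, Mul(-27439, 30369)) = Mul(-3, -833294991) = 2499884973)
V = -36 (V = Mul(-6, 6) = -36)
L = Rational(-88046, 43) (L = Mul(57, Add(Mul(Add(-24, 14), Pow(Add(-65, -64), -1)), -36)) = Mul(57, Add(Mul(-10, Pow(-129, -1)), -36)) = Mul(57, Add(Mul(-10, Rational(-1, 129)), -36)) = Mul(57, Add(Rational(10, 129), -36)) = Mul(57, Rational(-4634, 129)) = Rational(-88046, 43) ≈ -2047.6)
Mul(E, Pow(L, -1)) = Mul(2499884973, Pow(Rational(-88046, 43), -1)) = Mul(2499884973, Rational(-43, 88046)) = Rational(-107495053839, 88046)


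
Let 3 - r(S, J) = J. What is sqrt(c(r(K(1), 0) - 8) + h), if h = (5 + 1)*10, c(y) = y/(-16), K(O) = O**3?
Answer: sqrt(965)/4 ≈ 7.7661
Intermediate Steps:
r(S, J) = 3 - J
c(y) = -y/16 (c(y) = y*(-1/16) = -y/16)
h = 60 (h = 6*10 = 60)
sqrt(c(r(K(1), 0) - 8) + h) = sqrt(-((3 - 1*0) - 8)/16 + 60) = sqrt(-((3 + 0) - 8)/16 + 60) = sqrt(-(3 - 8)/16 + 60) = sqrt(-1/16*(-5) + 60) = sqrt(5/16 + 60) = sqrt(965/16) = sqrt(965)/4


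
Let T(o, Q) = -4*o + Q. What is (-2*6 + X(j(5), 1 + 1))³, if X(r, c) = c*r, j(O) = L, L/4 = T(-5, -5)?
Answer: 1259712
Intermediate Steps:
T(o, Q) = Q - 4*o
L = 60 (L = 4*(-5 - 4*(-5)) = 4*(-5 + 20) = 4*15 = 60)
j(O) = 60
(-2*6 + X(j(5), 1 + 1))³ = (-2*6 + (1 + 1)*60)³ = (-12 + 2*60)³ = (-12 + 120)³ = 108³ = 1259712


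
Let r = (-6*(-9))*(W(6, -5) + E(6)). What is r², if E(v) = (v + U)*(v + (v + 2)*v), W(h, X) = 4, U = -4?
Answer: 36578304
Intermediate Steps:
E(v) = (-4 + v)*(v + v*(2 + v)) (E(v) = (v - 4)*(v + (v + 2)*v) = (-4 + v)*(v + (2 + v)*v) = (-4 + v)*(v + v*(2 + v)))
r = 6048 (r = (-6*(-9))*(4 + 6*(-12 + 6² - 1*6)) = 54*(4 + 6*(-12 + 36 - 6)) = 54*(4 + 6*18) = 54*(4 + 108) = 54*112 = 6048)
r² = 6048² = 36578304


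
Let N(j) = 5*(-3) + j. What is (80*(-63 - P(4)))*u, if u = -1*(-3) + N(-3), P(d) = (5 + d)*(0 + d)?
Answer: 118800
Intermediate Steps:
P(d) = d*(5 + d) (P(d) = (5 + d)*d = d*(5 + d))
N(j) = -15 + j
u = -15 (u = -1*(-3) + (-15 - 3) = 3 - 18 = -15)
(80*(-63 - P(4)))*u = (80*(-63 - 4*(5 + 4)))*(-15) = (80*(-63 - 4*9))*(-15) = (80*(-63 - 1*36))*(-15) = (80*(-63 - 36))*(-15) = (80*(-99))*(-15) = -7920*(-15) = 118800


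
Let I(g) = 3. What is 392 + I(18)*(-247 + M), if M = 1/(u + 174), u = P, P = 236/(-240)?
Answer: -3622789/10381 ≈ -348.98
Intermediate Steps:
P = -59/60 (P = 236*(-1/240) = -59/60 ≈ -0.98333)
u = -59/60 ≈ -0.98333
M = 60/10381 (M = 1/(-59/60 + 174) = 1/(10381/60) = 60/10381 ≈ 0.0057798)
392 + I(18)*(-247 + M) = 392 + 3*(-247 + 60/10381) = 392 + 3*(-2564047/10381) = 392 - 7692141/10381 = -3622789/10381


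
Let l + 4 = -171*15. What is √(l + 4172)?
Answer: √1603 ≈ 40.037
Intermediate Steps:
l = -2569 (l = -4 - 171*15 = -4 - 2565 = -2569)
√(l + 4172) = √(-2569 + 4172) = √1603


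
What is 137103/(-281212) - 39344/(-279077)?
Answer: -27198289003/78479801324 ≈ -0.34656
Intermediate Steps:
137103/(-281212) - 39344/(-279077) = 137103*(-1/281212) - 39344*(-1/279077) = -137103/281212 + 39344/279077 = -27198289003/78479801324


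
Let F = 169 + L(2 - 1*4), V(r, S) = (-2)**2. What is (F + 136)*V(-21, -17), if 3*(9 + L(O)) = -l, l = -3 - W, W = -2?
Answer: 3556/3 ≈ 1185.3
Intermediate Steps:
l = -1 (l = -3 - 1*(-2) = -3 + 2 = -1)
V(r, S) = 4
L(O) = -26/3 (L(O) = -9 + (-1*(-1))/3 = -9 + (1/3)*1 = -9 + 1/3 = -26/3)
F = 481/3 (F = 169 - 26/3 = 481/3 ≈ 160.33)
(F + 136)*V(-21, -17) = (481/3 + 136)*4 = (889/3)*4 = 3556/3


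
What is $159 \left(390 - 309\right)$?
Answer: $12879$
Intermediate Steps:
$159 \left(390 - 309\right) = 159 \cdot 81 = 12879$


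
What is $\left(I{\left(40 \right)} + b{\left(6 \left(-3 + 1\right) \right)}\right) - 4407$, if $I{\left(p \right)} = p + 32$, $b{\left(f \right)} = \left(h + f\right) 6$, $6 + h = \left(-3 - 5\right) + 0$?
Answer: $-4491$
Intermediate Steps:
$h = -14$ ($h = -6 + \left(\left(-3 - 5\right) + 0\right) = -6 + \left(-8 + 0\right) = -6 - 8 = -14$)
$b{\left(f \right)} = -84 + 6 f$ ($b{\left(f \right)} = \left(-14 + f\right) 6 = -84 + 6 f$)
$I{\left(p \right)} = 32 + p$
$\left(I{\left(40 \right)} + b{\left(6 \left(-3 + 1\right) \right)}\right) - 4407 = \left(\left(32 + 40\right) - \left(84 - 6 \cdot 6 \left(-3 + 1\right)\right)\right) - 4407 = \left(72 - \left(84 - 6 \cdot 6 \left(-2\right)\right)\right) - 4407 = \left(72 + \left(-84 + 6 \left(-12\right)\right)\right) - 4407 = \left(72 - 156\right) - 4407 = -84 - 4407 = -4491$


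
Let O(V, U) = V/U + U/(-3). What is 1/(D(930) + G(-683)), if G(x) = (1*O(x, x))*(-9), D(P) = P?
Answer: -1/1128 ≈ -0.00088653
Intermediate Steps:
O(V, U) = -U/3 + V/U (O(V, U) = V/U + U*(-1/3) = V/U - U/3 = -U/3 + V/U)
G(x) = -9 + 3*x (G(x) = (1*(-x/3 + x/x))*(-9) = (1*(-x/3 + 1))*(-9) = (1*(1 - x/3))*(-9) = (1 - x/3)*(-9) = -9 + 3*x)
1/(D(930) + G(-683)) = 1/(930 + (-9 + 3*(-683))) = 1/(930 + (-9 - 2049)) = 1/(930 - 2058) = 1/(-1128) = -1/1128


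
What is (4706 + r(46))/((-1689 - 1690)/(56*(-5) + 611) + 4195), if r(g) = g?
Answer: 262152/230861 ≈ 1.1355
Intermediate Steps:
(4706 + r(46))/((-1689 - 1690)/(56*(-5) + 611) + 4195) = (4706 + 46)/((-1689 - 1690)/(56*(-5) + 611) + 4195) = 4752/(-3379/(-280 + 611) + 4195) = 4752/(-3379/331 + 4195) = 4752/(1385166/331) = 4752*(331/1385166) = 262152/230861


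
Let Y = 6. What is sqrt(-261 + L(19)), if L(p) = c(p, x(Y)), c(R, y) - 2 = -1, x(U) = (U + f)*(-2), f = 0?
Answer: 2*I*sqrt(65) ≈ 16.125*I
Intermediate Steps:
x(U) = -2*U (x(U) = (U + 0)*(-2) = U*(-2) = -2*U)
c(R, y) = 1 (c(R, y) = 2 - 1 = 1)
L(p) = 1
sqrt(-261 + L(19)) = sqrt(-261 + 1) = sqrt(-260) = 2*I*sqrt(65)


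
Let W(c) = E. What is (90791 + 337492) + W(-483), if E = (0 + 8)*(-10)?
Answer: 428203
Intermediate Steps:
E = -80 (E = 8*(-10) = -80)
W(c) = -80
(90791 + 337492) + W(-483) = (90791 + 337492) - 80 = 428283 - 80 = 428203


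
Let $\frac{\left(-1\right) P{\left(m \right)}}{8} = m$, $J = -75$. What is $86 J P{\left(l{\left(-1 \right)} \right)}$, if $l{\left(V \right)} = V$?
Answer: $-51600$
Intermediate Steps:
$P{\left(m \right)} = - 8 m$
$86 J P{\left(l{\left(-1 \right)} \right)} = 86 \left(-75\right) \left(\left(-8\right) \left(-1\right)\right) = \left(-6450\right) 8 = -51600$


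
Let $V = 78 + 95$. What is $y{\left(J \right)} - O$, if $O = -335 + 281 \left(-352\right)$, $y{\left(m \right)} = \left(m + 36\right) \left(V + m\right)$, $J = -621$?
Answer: $361327$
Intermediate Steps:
$V = 173$
$y{\left(m \right)} = \left(36 + m\right) \left(173 + m\right)$ ($y{\left(m \right)} = \left(m + 36\right) \left(173 + m\right) = \left(36 + m\right) \left(173 + m\right)$)
$O = -99247$ ($O = -335 - 98912 = -99247$)
$y{\left(J \right)} - O = \left(6228 + \left(-621\right)^{2} + 209 \left(-621\right)\right) - -99247 = \left(6228 + 385641 - 129789\right) + 99247 = 262080 + 99247 = 361327$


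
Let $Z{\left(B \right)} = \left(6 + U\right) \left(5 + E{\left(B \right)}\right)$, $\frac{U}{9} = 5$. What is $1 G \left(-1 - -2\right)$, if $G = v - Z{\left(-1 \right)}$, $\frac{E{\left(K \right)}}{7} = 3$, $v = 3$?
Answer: $-1323$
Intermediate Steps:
$U = 45$ ($U = 9 \cdot 5 = 45$)
$E{\left(K \right)} = 21$ ($E{\left(K \right)} = 7 \cdot 3 = 21$)
$Z{\left(B \right)} = 1326$ ($Z{\left(B \right)} = \left(6 + 45\right) \left(5 + 21\right) = 51 \cdot 26 = 1326$)
$G = -1323$ ($G = 3 - 1326 = -1323$)
$1 G \left(-1 - -2\right) = 1 \left(-1323\right) \left(-1 - -2\right) = - 1323 \left(-1 + 2\right) = \left(-1323\right) 1 = -1323$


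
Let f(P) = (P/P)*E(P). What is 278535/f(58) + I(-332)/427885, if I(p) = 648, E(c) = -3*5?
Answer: -7945395917/427885 ≈ -18569.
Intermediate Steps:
E(c) = -15
f(P) = -15 (f(P) = (P/P)*(-15) = 1*(-15) = -15)
278535/f(58) + I(-332)/427885 = 278535/(-15) + 648/427885 = 278535*(-1/15) + 648*(1/427885) = -18569 + 648/427885 = -7945395917/427885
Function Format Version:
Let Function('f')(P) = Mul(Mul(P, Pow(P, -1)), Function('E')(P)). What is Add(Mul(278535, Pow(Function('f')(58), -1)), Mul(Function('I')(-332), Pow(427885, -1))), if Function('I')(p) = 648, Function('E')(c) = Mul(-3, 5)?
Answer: Rational(-7945395917, 427885) ≈ -18569.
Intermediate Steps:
Function('E')(c) = -15
Function('f')(P) = -15 (Function('f')(P) = Mul(Mul(P, Pow(P, -1)), -15) = Mul(1, -15) = -15)
Add(Mul(278535, Pow(Function('f')(58), -1)), Mul(Function('I')(-332), Pow(427885, -1))) = Add(Mul(278535, Pow(-15, -1)), Mul(648, Pow(427885, -1))) = Add(Mul(278535, Rational(-1, 15)), Mul(648, Rational(1, 427885))) = Add(-18569, Rational(648, 427885)) = Rational(-7945395917, 427885)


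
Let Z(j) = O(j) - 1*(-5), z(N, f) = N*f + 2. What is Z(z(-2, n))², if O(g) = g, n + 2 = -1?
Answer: 169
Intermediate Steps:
n = -3 (n = -2 - 1 = -3)
z(N, f) = 2 + N*f
Z(j) = 5 + j (Z(j) = j - 1*(-5) = j + 5 = 5 + j)
Z(z(-2, n))² = (5 + (2 - 2*(-3)))² = (5 + (2 + 6))² = (5 + 8)² = 13² = 169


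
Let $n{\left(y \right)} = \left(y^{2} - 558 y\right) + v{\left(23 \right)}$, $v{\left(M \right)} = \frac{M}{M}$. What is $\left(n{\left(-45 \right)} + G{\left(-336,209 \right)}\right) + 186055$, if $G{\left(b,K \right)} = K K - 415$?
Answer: $256457$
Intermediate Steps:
$v{\left(M \right)} = 1$
$n{\left(y \right)} = 1 + y^{2} - 558 y$ ($n{\left(y \right)} = \left(y^{2} - 558 y\right) + 1 = 1 + y^{2} - 558 y$)
$G{\left(b,K \right)} = -415 + K^{2}$ ($G{\left(b,K \right)} = K^{2} - 415 = -415 + K^{2}$)
$\left(n{\left(-45 \right)} + G{\left(-336,209 \right)}\right) + 186055 = \left(\left(1 + \left(-45\right)^{2} - -25110\right) - \left(415 - 209^{2}\right)\right) + 186055 = \left(\left(1 + 2025 + 25110\right) + \left(-415 + 43681\right)\right) + 186055 = \left(27136 + 43266\right) + 186055 = 70402 + 186055 = 256457$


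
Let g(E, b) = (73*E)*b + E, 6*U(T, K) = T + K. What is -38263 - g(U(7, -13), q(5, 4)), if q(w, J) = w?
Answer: -37897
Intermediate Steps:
U(T, K) = K/6 + T/6 (U(T, K) = (T + K)/6 = (K + T)/6 = K/6 + T/6)
g(E, b) = E + 73*E*b (g(E, b) = 73*E*b + E = E + 73*E*b)
-38263 - g(U(7, -13), q(5, 4)) = -38263 - ((⅙)*(-13) + (⅙)*7)*(1 + 73*5) = -38263 - (-13/6 + 7/6)*(1 + 365) = -38263 - (-1)*366 = -38263 - 1*(-366) = -38263 + 366 = -37897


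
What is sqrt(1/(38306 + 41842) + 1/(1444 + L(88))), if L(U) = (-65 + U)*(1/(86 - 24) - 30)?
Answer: sqrt(4700697374454069)/1874301054 ≈ 0.036580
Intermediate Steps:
L(U) = 120835/62 - 1859*U/62 (L(U) = (-65 + U)*(1/62 - 30) = (-65 + U)*(-1859/62) = 120835/62 - 1859*U/62)
sqrt(1/(38306 + 41842) + 1/(1444 + L(88))) = sqrt(1/(38306 + 41842) + 1/(1444 + (120835/62 - 1859/62*88))) = sqrt(1/80148 + 1/(1444 + (120835/62 - 81796/31))) = sqrt(1/80148 + 1/(1444 - 42757/62)) = sqrt(1/80148 + 1/(46771/62)) = sqrt(1/80148 + 62/46771) = sqrt(5015947/3748602108) = sqrt(4700697374454069)/1874301054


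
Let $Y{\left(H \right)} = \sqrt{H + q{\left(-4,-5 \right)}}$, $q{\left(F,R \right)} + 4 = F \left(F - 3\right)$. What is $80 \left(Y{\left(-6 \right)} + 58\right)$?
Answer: $4640 + 240 \sqrt{2} \approx 4979.4$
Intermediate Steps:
$q{\left(F,R \right)} = -4 + F \left(-3 + F\right)$ ($q{\left(F,R \right)} = -4 + F \left(F - 3\right) = -4 + F \left(-3 + F\right)$)
$Y{\left(H \right)} = \sqrt{24 + H}$ ($Y{\left(H \right)} = \sqrt{H - \left(-8 - 16\right)} = \sqrt{H + \left(-4 + 16 + 12\right)} = \sqrt{H + 24} = \sqrt{24 + H}$)
$80 \left(Y{\left(-6 \right)} + 58\right) = 80 \left(\sqrt{24 - 6} + 58\right) = 80 \left(\sqrt{18} + 58\right) = 80 \left(3 \sqrt{2} + 58\right) = 80 \left(58 + 3 \sqrt{2}\right) = 4640 + 240 \sqrt{2}$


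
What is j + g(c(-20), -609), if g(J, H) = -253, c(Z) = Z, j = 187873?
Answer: 187620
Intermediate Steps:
j + g(c(-20), -609) = 187873 - 253 = 187620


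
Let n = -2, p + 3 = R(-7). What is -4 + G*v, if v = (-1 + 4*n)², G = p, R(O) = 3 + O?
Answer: -571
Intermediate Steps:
p = -7 (p = -3 + (3 - 7) = -3 - 4 = -7)
G = -7
v = 81 (v = (-1 + 4*(-2))² = (-1 - 8)² = (-9)² = 81)
-4 + G*v = -4 - 7*81 = -4 - 567 = -571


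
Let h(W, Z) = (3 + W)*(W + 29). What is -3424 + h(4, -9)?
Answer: -3193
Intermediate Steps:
h(W, Z) = (3 + W)*(29 + W)
-3424 + h(4, -9) = -3424 + (87 + 4² + 32*4) = -3424 + (87 + 16 + 128) = -3424 + 231 = -3193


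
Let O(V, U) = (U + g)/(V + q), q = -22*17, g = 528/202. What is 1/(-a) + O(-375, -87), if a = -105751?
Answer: 901391422/7999957399 ≈ 0.11267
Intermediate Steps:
g = 264/101 (g = 528*(1/202) = 264/101 ≈ 2.6139)
q = -374
O(V, U) = (264/101 + U)/(-374 + V) (O(V, U) = (U + 264/101)/(V - 374) = (264/101 + U)/(-374 + V))
1/(-a) + O(-375, -87) = 1/(-1*(-105751)) + (264/101 - 87)/(-374 - 375) = 1/105751 - 8523/101/(-749) = 1/105751 - 1/749*(-8523/101) = 1/105751 + 8523/75649 = 901391422/7999957399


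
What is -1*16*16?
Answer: -256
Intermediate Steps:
-1*16*16 = -16*16 = -256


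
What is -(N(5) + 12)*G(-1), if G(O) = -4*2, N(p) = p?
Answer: 136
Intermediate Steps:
G(O) = -8
-(N(5) + 12)*G(-1) = -(5 + 12)*(-8) = -17*(-8) = -1*(-136) = 136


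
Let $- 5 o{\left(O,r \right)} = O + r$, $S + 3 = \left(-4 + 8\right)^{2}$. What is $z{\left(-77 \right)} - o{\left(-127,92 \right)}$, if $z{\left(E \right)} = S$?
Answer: $6$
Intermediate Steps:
$S = 13$ ($S = -3 + \left(-4 + 8\right)^{2} = -3 + 4^{2} = -3 + 16 = 13$)
$o{\left(O,r \right)} = - \frac{O}{5} - \frac{r}{5}$ ($o{\left(O,r \right)} = - \frac{O + r}{5} = - \frac{O}{5} - \frac{r}{5}$)
$z{\left(E \right)} = 13$
$z{\left(-77 \right)} - o{\left(-127,92 \right)} = 13 - \left(\left(- \frac{1}{5}\right) \left(-127\right) - \frac{92}{5}\right) = 13 - \left(\frac{127}{5} - \frac{92}{5}\right) = 13 - 7 = 6$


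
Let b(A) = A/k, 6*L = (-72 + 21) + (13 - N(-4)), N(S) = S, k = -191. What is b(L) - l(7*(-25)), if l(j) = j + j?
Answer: 200567/573 ≈ 350.03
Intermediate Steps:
l(j) = 2*j
L = -17/3 (L = ((-72 + 21) + (13 - 1*(-4)))/6 = (-51 + (13 + 4))/6 = (-51 + 17)/6 = (1/6)*(-34) = -17/3 ≈ -5.6667)
b(A) = -A/191 (b(A) = A/(-191) = A*(-1/191) = -A/191)
b(L) - l(7*(-25)) = -1/191*(-17/3) - 2*7*(-25) = 17/573 - 2*(-175) = 17/573 - 1*(-350) = 17/573 + 350 = 200567/573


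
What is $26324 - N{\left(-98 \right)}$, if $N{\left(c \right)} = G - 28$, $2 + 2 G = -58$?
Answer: $26382$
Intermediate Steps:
$G = -30$ ($G = -1 + \frac{1}{2} \left(-58\right) = -1 - 29 = -30$)
$N{\left(c \right)} = -58$ ($N{\left(c \right)} = -30 - 28 = -58$)
$26324 - N{\left(-98 \right)} = 26324 - -58 = 26324 + 58 = 26382$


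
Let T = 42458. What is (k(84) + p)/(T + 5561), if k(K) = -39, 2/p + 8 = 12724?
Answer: -247961/305304802 ≈ -0.00081217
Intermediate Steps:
p = 1/6358 (p = 2/(-8 + 12724) = 2/12716 = 2*(1/12716) = 1/6358 ≈ 0.00015728)
(k(84) + p)/(T + 5561) = (-39 + 1/6358)/(42458 + 5561) = -247961/6358/48019 = -247961/6358*1/48019 = -247961/305304802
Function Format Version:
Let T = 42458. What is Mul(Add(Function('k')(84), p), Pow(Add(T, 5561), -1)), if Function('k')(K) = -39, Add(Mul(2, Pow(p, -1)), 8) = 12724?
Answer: Rational(-247961, 305304802) ≈ -0.00081217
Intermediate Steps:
p = Rational(1, 6358) (p = Mul(2, Pow(Add(-8, 12724), -1)) = Mul(2, Pow(12716, -1)) = Mul(2, Rational(1, 12716)) = Rational(1, 6358) ≈ 0.00015728)
Mul(Add(Function('k')(84), p), Pow(Add(T, 5561), -1)) = Mul(Add(-39, Rational(1, 6358)), Pow(Add(42458, 5561), -1)) = Mul(Rational(-247961, 6358), Pow(48019, -1)) = Mul(Rational(-247961, 6358), Rational(1, 48019)) = Rational(-247961, 305304802)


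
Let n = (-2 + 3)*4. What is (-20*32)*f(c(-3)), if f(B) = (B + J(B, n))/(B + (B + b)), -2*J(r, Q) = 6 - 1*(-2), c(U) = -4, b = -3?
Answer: -5120/11 ≈ -465.45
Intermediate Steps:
n = 4 (n = 1*4 = 4)
J(r, Q) = -4 (J(r, Q) = -(6 - 1*(-2))/2 = -(6 + 2)/2 = -½*8 = -4)
f(B) = (-4 + B)/(-3 + 2*B) (f(B) = (B - 4)/(B + (B - 3)) = (-4 + B)/(B + (-3 + B)) = (-4 + B)/(-3 + 2*B))
(-20*32)*f(c(-3)) = (-20*32)*((-4 - 4)/(-3 + 2*(-4))) = -640*(-8)/(-3 - 8) = -640*(-8)/(-11) = -(-640)*(-8)/11 = -640*8/11 = -5120/11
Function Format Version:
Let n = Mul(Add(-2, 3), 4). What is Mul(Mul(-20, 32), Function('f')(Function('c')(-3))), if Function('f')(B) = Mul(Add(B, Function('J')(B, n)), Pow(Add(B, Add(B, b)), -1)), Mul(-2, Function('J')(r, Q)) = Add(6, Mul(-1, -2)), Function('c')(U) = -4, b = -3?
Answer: Rational(-5120, 11) ≈ -465.45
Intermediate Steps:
n = 4 (n = Mul(1, 4) = 4)
Function('J')(r, Q) = -4 (Function('J')(r, Q) = Mul(Rational(-1, 2), Add(6, Mul(-1, -2))) = Mul(Rational(-1, 2), Add(6, 2)) = Mul(Rational(-1, 2), 8) = -4)
Function('f')(B) = Mul(Pow(Add(-3, Mul(2, B)), -1), Add(-4, B)) (Function('f')(B) = Mul(Add(B, -4), Pow(Add(B, Add(B, -3)), -1)) = Mul(Add(-4, B), Pow(Add(B, Add(-3, B)), -1)) = Mul(Add(-4, B), Pow(Add(-3, Mul(2, B)), -1)) = Mul(Pow(Add(-3, Mul(2, B)), -1), Add(-4, B)))
Mul(Mul(-20, 32), Function('f')(Function('c')(-3))) = Mul(Mul(-20, 32), Mul(Pow(Add(-3, Mul(2, -4)), -1), Add(-4, -4))) = Mul(-640, Mul(Pow(Add(-3, -8), -1), -8)) = Mul(-640, Mul(Pow(-11, -1), -8)) = Mul(-640, Mul(Rational(-1, 11), -8)) = Mul(-640, Rational(8, 11)) = Rational(-5120, 11)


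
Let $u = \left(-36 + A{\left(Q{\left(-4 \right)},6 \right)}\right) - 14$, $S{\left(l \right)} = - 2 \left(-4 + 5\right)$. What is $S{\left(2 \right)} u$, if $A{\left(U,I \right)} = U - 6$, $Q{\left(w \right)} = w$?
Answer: $120$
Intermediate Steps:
$A{\left(U,I \right)} = -6 + U$
$S{\left(l \right)} = -2$ ($S{\left(l \right)} = \left(-2\right) 1 = -2$)
$u = -60$ ($u = \left(-36 - 10\right) - 14 = -46 - 14 = -60$)
$S{\left(2 \right)} u = \left(-2\right) \left(-60\right) = 120$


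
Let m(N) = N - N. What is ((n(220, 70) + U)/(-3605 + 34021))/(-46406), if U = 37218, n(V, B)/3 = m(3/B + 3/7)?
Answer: -18609/705742448 ≈ -2.6368e-5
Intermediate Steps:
m(N) = 0
n(V, B) = 0 (n(V, B) = 3*0 = 0)
((n(220, 70) + U)/(-3605 + 34021))/(-46406) = ((0 + 37218)/(-3605 + 34021))/(-46406) = (37218/30416)*(-1/46406) = (37218*(1/30416))*(-1/46406) = (18609/15208)*(-1/46406) = -18609/705742448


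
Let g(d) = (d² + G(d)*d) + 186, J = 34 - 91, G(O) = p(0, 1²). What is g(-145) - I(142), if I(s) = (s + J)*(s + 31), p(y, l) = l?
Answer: 6361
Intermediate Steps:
G(O) = 1 (G(O) = 1² = 1)
J = -57
I(s) = (-57 + s)*(31 + s) (I(s) = (s - 57)*(s + 31) = (-57 + s)*(31 + s))
g(d) = 186 + d + d² (g(d) = (d² + 1*d) + 186 = (d² + d) + 186 = (d + d²) + 186 = 186 + d + d²)
g(-145) - I(142) = (186 - 145 + (-145)²) - (-1767 + 142² - 26*142) = (186 - 145 + 21025) - (-1767 + 20164 - 3692) = 21066 - 1*14705 = 21066 - 14705 = 6361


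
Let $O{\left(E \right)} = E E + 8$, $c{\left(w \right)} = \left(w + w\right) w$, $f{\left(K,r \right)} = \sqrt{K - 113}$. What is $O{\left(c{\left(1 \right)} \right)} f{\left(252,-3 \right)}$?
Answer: $12 \sqrt{139} \approx 141.48$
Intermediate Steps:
$f{\left(K,r \right)} = \sqrt{-113 + K}$
$c{\left(w \right)} = 2 w^{2}$ ($c{\left(w \right)} = 2 w w = 2 w^{2}$)
$O{\left(E \right)} = 8 + E^{2}$ ($O{\left(E \right)} = E^{2} + 8 = 8 + E^{2}$)
$O{\left(c{\left(1 \right)} \right)} f{\left(252,-3 \right)} = \left(8 + \left(2 \cdot 1^{2}\right)^{2}\right) \sqrt{-113 + 252} = \left(8 + \left(2 \cdot 1\right)^{2}\right) \sqrt{139} = \left(8 + 2^{2}\right) \sqrt{139} = \left(8 + 4\right) \sqrt{139} = 12 \sqrt{139}$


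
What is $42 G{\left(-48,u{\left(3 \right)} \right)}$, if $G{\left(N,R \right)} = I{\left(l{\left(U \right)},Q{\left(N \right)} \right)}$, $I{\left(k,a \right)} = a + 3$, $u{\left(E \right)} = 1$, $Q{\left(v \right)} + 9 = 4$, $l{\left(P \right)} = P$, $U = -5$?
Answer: $-84$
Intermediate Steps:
$Q{\left(v \right)} = -5$ ($Q{\left(v \right)} = -9 + 4 = -5$)
$I{\left(k,a \right)} = 3 + a$
$G{\left(N,R \right)} = -2$ ($G{\left(N,R \right)} = 3 - 5 = -2$)
$42 G{\left(-48,u{\left(3 \right)} \right)} = 42 \left(-2\right) = -84$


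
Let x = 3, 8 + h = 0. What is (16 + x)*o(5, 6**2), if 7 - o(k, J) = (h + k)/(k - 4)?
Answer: 190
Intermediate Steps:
h = -8 (h = -8 + 0 = -8)
o(k, J) = 7 - (-8 + k)/(-4 + k) (o(k, J) = 7 - (-8 + k)/(k - 4) = 7 - (-8 + k)/(-4 + k))
(16 + x)*o(5, 6**2) = (16 + 3)*(2*(-10 + 3*5)/(-4 + 5)) = 19*(2*(-10 + 15)/1) = 19*(2*1*5) = 19*10 = 190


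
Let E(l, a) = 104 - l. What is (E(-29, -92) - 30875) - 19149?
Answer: -49891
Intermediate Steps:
(E(-29, -92) - 30875) - 19149 = ((104 - 1*(-29)) - 30875) - 19149 = ((104 + 29) - 30875) - 19149 = (133 - 30875) - 19149 = -30742 - 19149 = -49891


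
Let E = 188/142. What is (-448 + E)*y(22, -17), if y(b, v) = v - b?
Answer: 1236846/71 ≈ 17420.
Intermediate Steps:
E = 94/71 (E = 188*(1/142) = 94/71 ≈ 1.3239)
(-448 + E)*y(22, -17) = (-448 + 94/71)*(-17 - 1*22) = -31714*(-17 - 22)/71 = -31714/71*(-39) = 1236846/71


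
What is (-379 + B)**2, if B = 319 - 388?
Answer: 200704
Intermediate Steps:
B = -69
(-379 + B)**2 = (-379 - 69)**2 = (-448)**2 = 200704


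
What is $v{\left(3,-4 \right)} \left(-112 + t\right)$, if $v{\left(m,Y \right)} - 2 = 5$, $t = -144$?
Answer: $-1792$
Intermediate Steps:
$v{\left(m,Y \right)} = 7$ ($v{\left(m,Y \right)} = 2 + 5 = 7$)
$v{\left(3,-4 \right)} \left(-112 + t\right) = 7 \left(-112 - 144\right) = 7 \left(-256\right) = -1792$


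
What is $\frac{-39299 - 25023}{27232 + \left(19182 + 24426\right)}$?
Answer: $- \frac{32161}{35420} \approx -0.90799$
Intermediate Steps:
$\frac{-39299 - 25023}{27232 + \left(19182 + 24426\right)} = - \frac{64322}{27232 + 43608} = - \frac{64322}{70840} = \left(-64322\right) \frac{1}{70840} = - \frac{32161}{35420}$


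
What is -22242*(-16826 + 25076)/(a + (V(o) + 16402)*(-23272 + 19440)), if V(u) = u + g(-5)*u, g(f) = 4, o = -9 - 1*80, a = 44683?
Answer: 183496500/61102541 ≈ 3.0031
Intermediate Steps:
o = -89 (o = -9 - 80 = -89)
V(u) = 5*u (V(u) = u + 4*u = 5*u)
-22242*(-16826 + 25076)/(a + (V(o) + 16402)*(-23272 + 19440)) = -22242*(-16826 + 25076)/(44683 + (5*(-89) + 16402)*(-23272 + 19440)) = -22242*8250/(44683 + (-445 + 16402)*(-3832)) = -22242*8250/(44683 + 15957*(-3832)) = -22242*8250/(44683 - 61147224) = -22242/((-61102541*1/8250)) = -22242/(-61102541/8250) = -22242*(-8250/61102541) = 183496500/61102541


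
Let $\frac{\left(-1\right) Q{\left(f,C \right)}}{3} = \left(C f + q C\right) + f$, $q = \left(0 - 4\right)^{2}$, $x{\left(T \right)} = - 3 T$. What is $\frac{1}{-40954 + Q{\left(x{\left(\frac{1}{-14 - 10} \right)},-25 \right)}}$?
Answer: $- \frac{1}{39745} \approx -2.516 \cdot 10^{-5}$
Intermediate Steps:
$q = 16$ ($q = \left(-4\right)^{2} = 16$)
$Q{\left(f,C \right)} = - 48 C - 3 f - 3 C f$ ($Q{\left(f,C \right)} = - 3 \left(\left(C f + 16 C\right) + f\right) = - 3 \left(\left(16 C + C f\right) + f\right) = - 3 \left(f + 16 C + C f\right) = - 48 C - 3 f - 3 C f$)
$\frac{1}{-40954 + Q{\left(x{\left(\frac{1}{-14 - 10} \right)},-25 \right)}} = \frac{1}{-40954 - \left(-1200 - - \frac{216}{-14 - 10}\right)} = \frac{1}{-40954 - \left(-1200 - - \frac{216}{-24}\right)} = \frac{1}{-40954 - \left(-1200 - \left(-216\right) \left(- \frac{1}{24}\right)\right)} = \frac{1}{-40954 - \left(- \frac{9597}{8} - \frac{75}{8}\right)} = \frac{1}{-40954 + \left(1200 - \frac{3}{8} + \frac{75}{8}\right)} = \frac{1}{-40954 + 1209} = \frac{1}{-39745} = - \frac{1}{39745}$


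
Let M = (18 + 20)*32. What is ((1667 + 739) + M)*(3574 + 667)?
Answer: 15360902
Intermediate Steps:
M = 1216 (M = 38*32 = 1216)
((1667 + 739) + M)*(3574 + 667) = ((1667 + 739) + 1216)*(3574 + 667) = (2406 + 1216)*4241 = 3622*4241 = 15360902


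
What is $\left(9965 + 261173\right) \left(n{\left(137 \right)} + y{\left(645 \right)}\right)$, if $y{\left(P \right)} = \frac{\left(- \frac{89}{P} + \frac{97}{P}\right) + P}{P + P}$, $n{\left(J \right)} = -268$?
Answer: $- \frac{30174048790823}{416025} \approx -7.2529 \cdot 10^{7}$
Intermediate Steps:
$y{\left(P \right)} = \frac{P + \frac{8}{P}}{2 P}$ ($y{\left(P \right)} = \frac{\frac{8}{P} + P}{2 P} = \left(P + \frac{8}{P}\right) \frac{1}{2 P} = \frac{P + \frac{8}{P}}{2 P}$)
$\left(9965 + 261173\right) \left(n{\left(137 \right)} + y{\left(645 \right)}\right) = \left(9965 + 261173\right) \left(-268 + \left(\frac{1}{2} + \frac{4}{416025}\right)\right) = 271138 \left(-268 + \left(\frac{1}{2} + 4 \cdot \frac{1}{416025}\right)\right) = 271138 \left(-268 + \left(\frac{1}{2} + \frac{4}{416025}\right)\right) = 271138 \left(-268 + \frac{416033}{832050}\right) = 271138 \left(- \frac{222573367}{832050}\right) = - \frac{30174048790823}{416025}$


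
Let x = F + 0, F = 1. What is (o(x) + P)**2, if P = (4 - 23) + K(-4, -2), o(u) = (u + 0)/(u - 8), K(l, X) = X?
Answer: 21904/49 ≈ 447.02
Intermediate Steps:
x = 1 (x = 1 + 0 = 1)
o(u) = u/(-8 + u)
P = -21 (P = (4 - 23) - 2 = -19 - 2 = -21)
(o(x) + P)**2 = (1/(-8 + 1) - 21)**2 = (1/(-7) - 21)**2 = (1*(-1/7) - 21)**2 = (-1/7 - 21)**2 = (-148/7)**2 = 21904/49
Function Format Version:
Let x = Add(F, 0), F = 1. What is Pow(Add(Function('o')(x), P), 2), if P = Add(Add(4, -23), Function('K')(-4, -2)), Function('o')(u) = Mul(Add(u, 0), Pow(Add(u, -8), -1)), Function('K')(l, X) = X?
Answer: Rational(21904, 49) ≈ 447.02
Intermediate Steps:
x = 1 (x = Add(1, 0) = 1)
Function('o')(u) = Mul(u, Pow(Add(-8, u), -1))
P = -21 (P = Add(Add(4, -23), -2) = Add(-19, -2) = -21)
Pow(Add(Function('o')(x), P), 2) = Pow(Add(Mul(1, Pow(Add(-8, 1), -1)), -21), 2) = Pow(Add(Mul(1, Pow(-7, -1)), -21), 2) = Pow(Add(Mul(1, Rational(-1, 7)), -21), 2) = Pow(Add(Rational(-1, 7), -21), 2) = Pow(Rational(-148, 7), 2) = Rational(21904, 49)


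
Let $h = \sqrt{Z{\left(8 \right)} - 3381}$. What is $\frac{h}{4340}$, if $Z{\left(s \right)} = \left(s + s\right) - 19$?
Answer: $\frac{3 i \sqrt{94}}{2170} \approx 0.013404 i$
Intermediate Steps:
$Z{\left(s \right)} = -19 + 2 s$ ($Z{\left(s \right)} = 2 s - 19 = -19 + 2 s$)
$h = 6 i \sqrt{94}$ ($h = \sqrt{\left(-19 + 2 \cdot 8\right) - 3381} = \sqrt{\left(-19 + 16\right) - 3381} = \sqrt{-3 - 3381} = \sqrt{-3384} = 6 i \sqrt{94} \approx 58.172 i$)
$\frac{h}{4340} = \frac{6 i \sqrt{94}}{4340} = 6 i \sqrt{94} \cdot \frac{1}{4340} = \frac{3 i \sqrt{94}}{2170}$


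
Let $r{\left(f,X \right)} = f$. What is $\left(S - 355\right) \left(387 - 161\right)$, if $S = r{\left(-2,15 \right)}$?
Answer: $-80682$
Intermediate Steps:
$S = -2$
$\left(S - 355\right) \left(387 - 161\right) = \left(-2 - 355\right) \left(387 - 161\right) = \left(-357\right) 226 = -80682$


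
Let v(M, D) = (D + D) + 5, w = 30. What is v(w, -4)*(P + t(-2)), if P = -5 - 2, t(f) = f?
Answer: 27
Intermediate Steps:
v(M, D) = 5 + 2*D (v(M, D) = 2*D + 5 = 5 + 2*D)
P = -7
v(w, -4)*(P + t(-2)) = (5 + 2*(-4))*(-7 - 2) = (5 - 8)*(-9) = -3*(-9) = 27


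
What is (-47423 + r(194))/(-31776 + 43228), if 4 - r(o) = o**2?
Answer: -85055/11452 ≈ -7.4271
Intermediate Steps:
r(o) = 4 - o**2
(-47423 + r(194))/(-31776 + 43228) = (-47423 + (4 - 1*194**2))/(-31776 + 43228) = (-47423 + (4 - 1*37636))/11452 = (-47423 + (4 - 37636))*(1/11452) = (-47423 - 37632)*(1/11452) = -85055*1/11452 = -85055/11452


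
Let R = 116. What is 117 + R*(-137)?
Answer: -15775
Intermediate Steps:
117 + R*(-137) = 117 + 116*(-137) = 117 - 15892 = -15775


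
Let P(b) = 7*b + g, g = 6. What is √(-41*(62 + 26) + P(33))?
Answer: I*√3371 ≈ 58.06*I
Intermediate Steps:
P(b) = 6 + 7*b (P(b) = 7*b + 6 = 6 + 7*b)
√(-41*(62 + 26) + P(33)) = √(-41*(62 + 26) + (6 + 7*33)) = √(-41*88 + (6 + 231)) = √(-3608 + 237) = √(-3371) = I*√3371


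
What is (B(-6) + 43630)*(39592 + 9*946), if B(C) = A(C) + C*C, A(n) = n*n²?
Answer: 2090205700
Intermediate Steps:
A(n) = n³
B(C) = C² + C³ (B(C) = C³ + C*C = C³ + C² = C² + C³)
(B(-6) + 43630)*(39592 + 9*946) = ((-6)²*(1 - 6) + 43630)*(39592 + 9*946) = (36*(-5) + 43630)*(39592 + 8514) = (-180 + 43630)*48106 = 43450*48106 = 2090205700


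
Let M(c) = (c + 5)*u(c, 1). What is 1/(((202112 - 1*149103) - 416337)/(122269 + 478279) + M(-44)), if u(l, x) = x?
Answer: -150137/5946175 ≈ -0.025249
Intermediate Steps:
M(c) = 5 + c (M(c) = (c + 5)*1 = (5 + c)*1 = 5 + c)
1/(((202112 - 1*149103) - 416337)/(122269 + 478279) + M(-44)) = 1/(((202112 - 1*149103) - 416337)/(122269 + 478279) + (5 - 44)) = 1/(((202112 - 149103) - 416337)/600548 - 39) = 1/((53009 - 416337)*(1/600548) - 39) = 1/(-363328*1/600548 - 39) = 1/(-90832/150137 - 39) = 1/(-5946175/150137) = -150137/5946175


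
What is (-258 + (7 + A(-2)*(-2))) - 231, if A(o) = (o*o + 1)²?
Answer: -532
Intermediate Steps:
A(o) = (1 + o²)² (A(o) = (o² + 1)² = (1 + o²)²)
(-258 + (7 + A(-2)*(-2))) - 231 = (-258 + (7 + (1 + (-2)²)²*(-2))) - 231 = (-258 + (7 + (1 + 4)²*(-2))) - 231 = (-258 + (7 + 5²*(-2))) - 231 = (-258 + (7 + 25*(-2))) - 231 = (-258 + (7 - 50)) - 231 = (-258 - 43) - 231 = -301 - 231 = -532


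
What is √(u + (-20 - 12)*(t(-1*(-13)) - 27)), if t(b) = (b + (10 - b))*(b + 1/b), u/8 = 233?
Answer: 6*I*√6838/13 ≈ 38.166*I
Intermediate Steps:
u = 1864 (u = 8*233 = 1864)
t(b) = 10*b + 10/b (t(b) = 10*(b + 1/b) = 10*b + 10/b)
√(u + (-20 - 12)*(t(-1*(-13)) - 27)) = √(1864 + (-20 - 12)*((10*(-1*(-13)) + 10/((-1*(-13)))) - 27)) = √(1864 - 32*((10*13 + 10/13) - 27)) = √(1864 - 32*((130 + 10*(1/13)) - 27)) = √(1864 - 32*((130 + 10/13) - 27)) = √(1864 - 32*(1700/13 - 27)) = √(1864 - 32*1349/13) = √(1864 - 43168/13) = √(-18936/13) = 6*I*√6838/13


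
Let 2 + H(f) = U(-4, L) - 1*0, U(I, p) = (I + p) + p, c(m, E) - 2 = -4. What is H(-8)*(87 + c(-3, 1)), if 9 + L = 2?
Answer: -1700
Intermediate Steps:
L = -7 (L = -9 + 2 = -7)
c(m, E) = -2 (c(m, E) = 2 - 4 = -2)
U(I, p) = I + 2*p
H(f) = -20 (H(f) = -2 + ((-4 + 2*(-7)) - 1*0) = -2 + ((-4 - 14) + 0) = -2 + (-18 + 0) = -2 - 18 = -20)
H(-8)*(87 + c(-3, 1)) = -20*(87 - 2) = -20*85 = -1700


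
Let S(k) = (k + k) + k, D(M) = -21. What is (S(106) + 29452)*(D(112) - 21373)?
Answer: -636899380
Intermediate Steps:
S(k) = 3*k (S(k) = 2*k + k = 3*k)
(S(106) + 29452)*(D(112) - 21373) = (3*106 + 29452)*(-21 - 21373) = (318 + 29452)*(-21394) = 29770*(-21394) = -636899380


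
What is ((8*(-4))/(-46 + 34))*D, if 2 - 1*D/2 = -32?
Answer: 544/3 ≈ 181.33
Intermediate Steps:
D = 68 (D = 4 - 2*(-32) = 4 + 64 = 68)
((8*(-4))/(-46 + 34))*D = ((8*(-4))/(-46 + 34))*68 = (-32/(-12))*68 = -1/12*(-32)*68 = (8/3)*68 = 544/3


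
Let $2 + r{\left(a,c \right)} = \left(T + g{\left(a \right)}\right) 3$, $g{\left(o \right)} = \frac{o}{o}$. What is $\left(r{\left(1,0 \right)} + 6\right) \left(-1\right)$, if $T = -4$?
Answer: $5$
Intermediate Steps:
$g{\left(o \right)} = 1$
$r{\left(a,c \right)} = -11$ ($r{\left(a,c \right)} = -2 + \left(-4 + 1\right) 3 = -2 - 9 = -11$)
$\left(r{\left(1,0 \right)} + 6\right) \left(-1\right) = \left(-11 + 6\right) \left(-1\right) = \left(-5\right) \left(-1\right) = 5$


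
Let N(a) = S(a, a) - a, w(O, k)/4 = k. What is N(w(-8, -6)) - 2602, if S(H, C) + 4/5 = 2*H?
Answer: -13134/5 ≈ -2626.8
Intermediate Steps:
w(O, k) = 4*k
S(H, C) = -⅘ + 2*H
N(a) = -⅘ + a (N(a) = (-⅘ + 2*a) - a = -⅘ + a)
N(w(-8, -6)) - 2602 = (-⅘ + 4*(-6)) - 2602 = (-⅘ - 24) - 2602 = -124/5 - 2602 = -13134/5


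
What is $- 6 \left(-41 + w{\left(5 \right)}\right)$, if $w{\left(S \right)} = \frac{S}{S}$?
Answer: $240$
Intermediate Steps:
$w{\left(S \right)} = 1$
$- 6 \left(-41 + w{\left(5 \right)}\right) = - 6 \left(-41 + 1\right) = \left(-6\right) \left(-40\right) = 240$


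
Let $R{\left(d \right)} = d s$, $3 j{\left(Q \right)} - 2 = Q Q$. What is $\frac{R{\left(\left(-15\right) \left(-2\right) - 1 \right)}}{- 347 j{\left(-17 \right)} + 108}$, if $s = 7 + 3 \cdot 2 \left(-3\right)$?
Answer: $\frac{319}{33551} \approx 0.0095079$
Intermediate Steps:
$j{\left(Q \right)} = \frac{2}{3} + \frac{Q^{2}}{3}$ ($j{\left(Q \right)} = \frac{2}{3} + \frac{Q Q}{3} = \frac{2}{3} + \frac{Q^{2}}{3}$)
$s = -11$ ($s = 7 + 6 \left(-3\right) = 7 - 18 = -11$)
$R{\left(d \right)} = - 11 d$ ($R{\left(d \right)} = d \left(-11\right) = - 11 d$)
$\frac{R{\left(\left(-15\right) \left(-2\right) - 1 \right)}}{- 347 j{\left(-17 \right)} + 108} = \frac{\left(-11\right) \left(\left(-15\right) \left(-2\right) - 1\right)}{- 347 \left(\frac{2}{3} + \frac{\left(-17\right)^{2}}{3}\right) + 108} = \frac{\left(-11\right) \left(30 - 1\right)}{- 347 \left(\frac{2}{3} + \frac{1}{3} \cdot 289\right) + 108} = \frac{\left(-11\right) 29}{- 347 \left(\frac{2}{3} + \frac{289}{3}\right) + 108} = - \frac{319}{\left(-347\right) 97 + 108} = - \frac{319}{-33659 + 108} = - \frac{319}{-33551} = \left(-319\right) \left(- \frac{1}{33551}\right) = \frac{319}{33551}$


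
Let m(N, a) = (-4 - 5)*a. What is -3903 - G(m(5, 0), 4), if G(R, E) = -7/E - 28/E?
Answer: -15577/4 ≈ -3894.3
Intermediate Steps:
m(N, a) = -9*a
G(R, E) = -35/E
-3903 - G(m(5, 0), 4) = -3903 - (-35)/4 = -3903 - 1*(-35/4) = -3903 + 35/4 = -15577/4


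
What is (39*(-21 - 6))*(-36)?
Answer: 37908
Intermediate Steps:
(39*(-21 - 6))*(-36) = (39*(-27))*(-36) = -1053*(-36) = 37908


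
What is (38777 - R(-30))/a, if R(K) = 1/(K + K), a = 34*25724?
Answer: 2326621/52476960 ≈ 0.044336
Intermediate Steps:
a = 874616
R(K) = 1/(2*K)
(38777 - R(-30))/a = (38777 - 1/(2*(-30)))/874616 = (38777 - (-1)/(2*30))*(1/874616) = (38777 - 1*(-1/60))*(1/874616) = (38777 + 1/60)*(1/874616) = (2326621/60)*(1/874616) = 2326621/52476960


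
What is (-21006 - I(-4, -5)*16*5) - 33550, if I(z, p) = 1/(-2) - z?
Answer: -54836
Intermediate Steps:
I(z, p) = -½ - z
(-21006 - I(-4, -5)*16*5) - 33550 = (-21006 - (-½ - 1*(-4))*16*5) - 33550 = (-21006 - (-½ + 4)*16*5) - 33550 = (-21006 - (7/2)*16*5) - 33550 = (-21006 - 56*5) - 33550 = (-21006 - 1*280) - 33550 = (-21006 - 280) - 33550 = -21286 - 33550 = -54836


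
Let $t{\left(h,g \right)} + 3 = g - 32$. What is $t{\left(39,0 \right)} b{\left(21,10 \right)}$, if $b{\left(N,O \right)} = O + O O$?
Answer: $-3850$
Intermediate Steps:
$b{\left(N,O \right)} = O + O^{2}$
$t{\left(h,g \right)} = -35 + g$ ($t{\left(h,g \right)} = -3 + \left(g - 32\right) = -3 + \left(-32 + g\right) = -35 + g$)
$t{\left(39,0 \right)} b{\left(21,10 \right)} = \left(-35 + 0\right) 10 \left(1 + 10\right) = - 35 \cdot 10 \cdot 11 = \left(-35\right) 110 = -3850$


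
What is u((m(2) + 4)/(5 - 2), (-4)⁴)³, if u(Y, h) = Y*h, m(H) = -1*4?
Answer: 0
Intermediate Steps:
m(H) = -4
u((m(2) + 4)/(5 - 2), (-4)⁴)³ = (((-4 + 4)/(5 - 2))*(-4)⁴)³ = ((0/3)*256)³ = ((0*(⅓))*256)³ = (0*256)³ = 0³ = 0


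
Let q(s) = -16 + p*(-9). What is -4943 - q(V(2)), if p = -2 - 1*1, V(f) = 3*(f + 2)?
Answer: -4954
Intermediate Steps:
V(f) = 6 + 3*f (V(f) = 3*(2 + f) = 6 + 3*f)
p = -3 (p = -2 - 1 = -3)
q(s) = 11 (q(s) = -16 - 3*(-9) = -16 + 27 = 11)
-4943 - q(V(2)) = -4943 - 1*11 = -4943 - 11 = -4954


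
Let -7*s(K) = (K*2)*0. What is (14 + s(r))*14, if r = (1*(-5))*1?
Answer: 196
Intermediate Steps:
r = -5 (r = -5*1 = -5)
s(K) = 0 (s(K) = -K*2*0/7 = -2*K*0/7 = -1/7*0 = 0)
(14 + s(r))*14 = (14 + 0)*14 = 14*14 = 196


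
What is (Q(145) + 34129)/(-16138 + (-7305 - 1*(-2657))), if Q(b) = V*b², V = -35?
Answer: 18467/547 ≈ 33.760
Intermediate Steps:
Q(b) = -35*b²
(Q(145) + 34129)/(-16138 + (-7305 - 1*(-2657))) = (-35*145² + 34129)/(-16138 + (-7305 - 1*(-2657))) = (-35*21025 + 34129)/(-16138 + (-7305 + 2657)) = (-735875 + 34129)/(-16138 - 4648) = -701746/(-20786) = -701746*(-1/20786) = 18467/547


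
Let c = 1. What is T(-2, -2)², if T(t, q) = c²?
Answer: 1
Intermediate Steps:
T(t, q) = 1 (T(t, q) = 1² = 1)
T(-2, -2)² = 1² = 1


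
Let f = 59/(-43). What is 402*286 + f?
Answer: 4943737/43 ≈ 1.1497e+5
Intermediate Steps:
f = -59/43 (f = 59*(-1/43) = -59/43 ≈ -1.3721)
402*286 + f = 402*286 - 59/43 = 114972 - 59/43 = 4943737/43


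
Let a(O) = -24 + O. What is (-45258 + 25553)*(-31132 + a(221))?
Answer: 609574175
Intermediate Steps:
(-45258 + 25553)*(-31132 + a(221)) = (-45258 + 25553)*(-31132 + (-24 + 221)) = -19705*(-31132 + 197) = -19705*(-30935) = 609574175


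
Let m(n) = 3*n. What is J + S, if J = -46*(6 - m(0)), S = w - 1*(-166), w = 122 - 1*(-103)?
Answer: 115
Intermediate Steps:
w = 225 (w = 122 + 103 = 225)
S = 391 (S = 225 - 1*(-166) = 225 + 166 = 391)
J = -276 (J = -46*(6 - 3*0) = -46*(6 - 1*0) = -46*(6 + 0) = -46*6 = -276)
J + S = -276 + 391 = 115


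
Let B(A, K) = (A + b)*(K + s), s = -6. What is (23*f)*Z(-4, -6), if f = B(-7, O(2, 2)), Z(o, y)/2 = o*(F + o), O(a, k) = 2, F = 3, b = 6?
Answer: 736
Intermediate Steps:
Z(o, y) = 2*o*(3 + o) (Z(o, y) = 2*(o*(3 + o)) = 2*o*(3 + o))
B(A, K) = (-6 + K)*(6 + A) (B(A, K) = (A + 6)*(K - 6) = (6 + A)*(-6 + K) = (-6 + K)*(6 + A))
f = 4 (f = -36 - 6*(-7) + 6*2 - 7*2 = -36 + 42 + 12 - 14 = 4)
(23*f)*Z(-4, -6) = (23*4)*(2*(-4)*(3 - 4)) = 92*(2*(-4)*(-1)) = 92*8 = 736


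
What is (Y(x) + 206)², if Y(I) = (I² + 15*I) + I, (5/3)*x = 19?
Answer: 167935681/625 ≈ 2.6870e+5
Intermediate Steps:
x = 57/5 (x = (⅗)*19 = 57/5 ≈ 11.400)
Y(I) = I² + 16*I
(Y(x) + 206)² = (57*(16 + 57/5)/5 + 206)² = ((57/5)*(137/5) + 206)² = (7809/25 + 206)² = (12959/25)² = 167935681/625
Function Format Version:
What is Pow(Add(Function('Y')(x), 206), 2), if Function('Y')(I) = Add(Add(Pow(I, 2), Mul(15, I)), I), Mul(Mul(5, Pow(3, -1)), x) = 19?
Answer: Rational(167935681, 625) ≈ 2.6870e+5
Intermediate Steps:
x = Rational(57, 5) (x = Mul(Rational(3, 5), 19) = Rational(57, 5) ≈ 11.400)
Function('Y')(I) = Add(Pow(I, 2), Mul(16, I))
Pow(Add(Function('Y')(x), 206), 2) = Pow(Add(Mul(Rational(57, 5), Add(16, Rational(57, 5))), 206), 2) = Pow(Add(Mul(Rational(57, 5), Rational(137, 5)), 206), 2) = Pow(Add(Rational(7809, 25), 206), 2) = Pow(Rational(12959, 25), 2) = Rational(167935681, 625)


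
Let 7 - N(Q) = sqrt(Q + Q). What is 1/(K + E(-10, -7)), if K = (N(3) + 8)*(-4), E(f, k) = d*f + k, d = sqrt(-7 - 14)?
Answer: -1/(67 - 4*sqrt(6) + 10*I*sqrt(21)) ≈ -0.010648 + 0.0085304*I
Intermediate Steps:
d = I*sqrt(21) (d = sqrt(-21) = I*sqrt(21) ≈ 4.5826*I)
N(Q) = 7 - sqrt(2)*sqrt(Q) (N(Q) = 7 - sqrt(Q + Q) = 7 - sqrt(2*Q) = 7 - sqrt(2)*sqrt(Q))
E(f, k) = k + I*f*sqrt(21) (E(f, k) = (I*sqrt(21))*f + k = I*f*sqrt(21) + k = k + I*f*sqrt(21))
K = -60 + 4*sqrt(6) (K = ((7 - sqrt(2)*sqrt(3)) + 8)*(-4) = ((7 - sqrt(6)) + 8)*(-4) = (15 - sqrt(6))*(-4) = -60 + 4*sqrt(6) ≈ -50.202)
1/(K + E(-10, -7)) = 1/((-60 + 4*sqrt(6)) + (-7 + I*(-10)*sqrt(21))) = 1/((-60 + 4*sqrt(6)) + (-7 - 10*I*sqrt(21))) = 1/(-67 + 4*sqrt(6) - 10*I*sqrt(21))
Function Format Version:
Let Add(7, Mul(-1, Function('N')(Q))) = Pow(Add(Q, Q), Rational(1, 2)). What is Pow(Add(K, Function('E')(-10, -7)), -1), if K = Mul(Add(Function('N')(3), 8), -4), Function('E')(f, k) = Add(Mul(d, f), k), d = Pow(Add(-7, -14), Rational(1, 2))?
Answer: Mul(-1, Pow(Add(67, Mul(-4, Pow(6, Rational(1, 2))), Mul(10, I, Pow(21, Rational(1, 2)))), -1)) ≈ Add(-0.010648, Mul(0.0085304, I))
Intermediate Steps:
d = Mul(I, Pow(21, Rational(1, 2))) (d = Pow(-21, Rational(1, 2)) = Mul(I, Pow(21, Rational(1, 2))) ≈ Mul(4.5826, I))
Function('N')(Q) = Add(7, Mul(-1, Pow(2, Rational(1, 2)), Pow(Q, Rational(1, 2)))) (Function('N')(Q) = Add(7, Mul(-1, Pow(Add(Q, Q), Rational(1, 2)))) = Add(7, Mul(-1, Pow(Mul(2, Q), Rational(1, 2)))) = Add(7, Mul(-1, Mul(Pow(2, Rational(1, 2)), Pow(Q, Rational(1, 2))))) = Add(7, Mul(-1, Pow(2, Rational(1, 2)), Pow(Q, Rational(1, 2)))))
Function('E')(f, k) = Add(k, Mul(I, f, Pow(21, Rational(1, 2)))) (Function('E')(f, k) = Add(Mul(Mul(I, Pow(21, Rational(1, 2))), f), k) = Add(Mul(I, f, Pow(21, Rational(1, 2))), k) = Add(k, Mul(I, f, Pow(21, Rational(1, 2)))))
K = Add(-60, Mul(4, Pow(6, Rational(1, 2)))) (K = Mul(Add(Add(7, Mul(-1, Pow(2, Rational(1, 2)), Pow(3, Rational(1, 2)))), 8), -4) = Mul(Add(Add(7, Mul(-1, Pow(6, Rational(1, 2)))), 8), -4) = Mul(Add(15, Mul(-1, Pow(6, Rational(1, 2)))), -4) = Add(-60, Mul(4, Pow(6, Rational(1, 2)))) ≈ -50.202)
Pow(Add(K, Function('E')(-10, -7)), -1) = Pow(Add(Add(-60, Mul(4, Pow(6, Rational(1, 2)))), Add(-7, Mul(I, -10, Pow(21, Rational(1, 2))))), -1) = Pow(Add(Add(-60, Mul(4, Pow(6, Rational(1, 2)))), Add(-7, Mul(-10, I, Pow(21, Rational(1, 2))))), -1) = Pow(Add(-67, Mul(4, Pow(6, Rational(1, 2))), Mul(-10, I, Pow(21, Rational(1, 2)))), -1)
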